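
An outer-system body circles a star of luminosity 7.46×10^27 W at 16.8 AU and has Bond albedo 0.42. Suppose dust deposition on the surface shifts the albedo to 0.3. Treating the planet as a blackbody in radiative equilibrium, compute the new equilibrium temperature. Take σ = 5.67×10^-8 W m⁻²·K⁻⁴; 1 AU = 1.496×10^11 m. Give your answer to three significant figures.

Orbital distance: d = 16.8 AU = 2.513×10^12 m.
Flux at the orbit: S = L/(4πd²) = 7.46×10^27/(4π·(2.51×10^12)²) = 93.98 W m⁻².
T₂ = [S(1−α₂)/(4σ)]^(1/4) = [93.98·0.7/(4σ)]^(1/4) = 130.5 K.

131 K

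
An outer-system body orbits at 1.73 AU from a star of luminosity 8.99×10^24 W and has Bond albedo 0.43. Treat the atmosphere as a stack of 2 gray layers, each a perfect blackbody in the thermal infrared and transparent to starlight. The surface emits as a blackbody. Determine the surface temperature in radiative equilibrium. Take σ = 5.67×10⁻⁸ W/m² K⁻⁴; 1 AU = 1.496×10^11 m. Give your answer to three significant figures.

94.7 K

Orbital distance: d = 1.73 AU = 2.588×10^11 m.
Spreading L over a sphere of radius d: S = 8.99×10^24/(4π·2.59×10^11²) = 10.68 W/m².
The effective emission temperature is T_e = [S(1−α)/(4σ)]^¼ = 71.98 K.
With N = 2 opaque layers, T_s = (N+1)^(1/4)·T_e = 3^(1/4)·71.98 = 94.73 K.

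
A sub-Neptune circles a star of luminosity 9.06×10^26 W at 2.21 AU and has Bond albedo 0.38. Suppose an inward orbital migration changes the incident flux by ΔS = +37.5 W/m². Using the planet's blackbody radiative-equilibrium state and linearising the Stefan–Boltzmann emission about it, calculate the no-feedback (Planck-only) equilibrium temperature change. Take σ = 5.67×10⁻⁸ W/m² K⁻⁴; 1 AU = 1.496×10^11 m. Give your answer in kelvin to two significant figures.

2.9 K

Orbital distance: d = 2.21 AU = 3.306×10^11 m.
S = L/(4πd²) = 659.6 W/m².
Reference equilibrium: T_e = [S(1−α)/(4σ)]^(1/4) = 206.1 K.
ΔF = Δ[S(1−α)]/4 = (1−0.38)·+37.5/4 = 5.812 W/m².
Linearising σT⁴ gives d(σT⁴)/dT = 4σT_e³ = 1.985 W/m² per K.
ΔT₀ = ΔF/λ_P = 5.812/1.985 = 2.93 K.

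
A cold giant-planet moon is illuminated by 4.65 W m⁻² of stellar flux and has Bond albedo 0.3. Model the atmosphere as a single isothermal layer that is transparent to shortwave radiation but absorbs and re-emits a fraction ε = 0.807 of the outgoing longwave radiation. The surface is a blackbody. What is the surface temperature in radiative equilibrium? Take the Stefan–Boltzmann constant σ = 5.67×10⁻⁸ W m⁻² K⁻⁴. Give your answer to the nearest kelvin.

At the top of the atmosphere, σT_e⁴ = S(1−α)/4 = 0.8137 W m⁻², giving T_e = 61.55 K.
The surface balance (absorbed SW + ε·downward IR = σT_s⁴) with T_a⁴ = T_s⁴/2 reduces to T_s = T_e·[2/(2−ε)]^¼ = 70.04 K.

70 kelvin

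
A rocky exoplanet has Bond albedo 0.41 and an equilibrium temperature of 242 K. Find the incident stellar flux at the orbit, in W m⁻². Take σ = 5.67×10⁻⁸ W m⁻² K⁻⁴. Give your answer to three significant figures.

From S(1−α)/4 = σT⁴: S = 4σT⁴/(1−α).
The emitted flux is σT⁴ = 194.5 W m⁻².
So S = 4×194.5/(1−0.41) = 1318 W m⁻².

1320 W m⁻²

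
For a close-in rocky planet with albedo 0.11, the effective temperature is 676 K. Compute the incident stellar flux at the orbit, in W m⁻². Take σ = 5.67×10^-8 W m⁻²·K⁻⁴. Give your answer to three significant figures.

From S(1−α)/4 = σT⁴: S = 4σT⁴/(1−α).
The emitted flux is σT⁴ = 11840 W m⁻².
S = 4·11840/0.89 = 53220 W m⁻².

53200 W m⁻²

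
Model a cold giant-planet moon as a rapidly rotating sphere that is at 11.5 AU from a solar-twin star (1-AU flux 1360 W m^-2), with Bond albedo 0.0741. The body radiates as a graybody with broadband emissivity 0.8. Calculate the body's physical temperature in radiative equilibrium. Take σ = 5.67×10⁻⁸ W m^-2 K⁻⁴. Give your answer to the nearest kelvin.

By the inverse-square law, S = 1360/11.5² = 10.28 W m^-2.
Averaging over the sphere, the absorbed flux is S(1−α)/4 = 2.380 W m^-2.
Radiative balance εσT⁴ = 2.380 gives T = [2.380/(0.8·σ)]^(1/4) = 85.11 K.

85 K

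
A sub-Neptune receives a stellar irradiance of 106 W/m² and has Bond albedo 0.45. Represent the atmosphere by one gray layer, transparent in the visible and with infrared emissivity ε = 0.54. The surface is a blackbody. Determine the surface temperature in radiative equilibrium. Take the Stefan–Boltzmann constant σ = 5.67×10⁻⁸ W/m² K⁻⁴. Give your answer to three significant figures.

The planet radiates to space at T_e = [S(1−α)/(4σ)]^(1/4) = 126.6 K.
Surface balance with a leaky layer gives σT_s⁴ = σT_e⁴·2/(2−ε), so T_s = T_e·[2/(2−0.54)]^(1/4) = 137.0 K.

137 kelvin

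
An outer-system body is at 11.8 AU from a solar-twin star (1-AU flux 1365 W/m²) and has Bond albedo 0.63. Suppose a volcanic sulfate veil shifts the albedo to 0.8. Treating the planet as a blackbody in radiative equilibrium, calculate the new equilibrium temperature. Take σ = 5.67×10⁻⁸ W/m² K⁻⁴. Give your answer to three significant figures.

Flux at the orbit: S = 1365/(11.8)² = 9.803 W/m².
New equilibrium: T₂ = [(1−0.8)·9.803/(4σ)]^(1/4) = 54.22 K.

54.2 kelvin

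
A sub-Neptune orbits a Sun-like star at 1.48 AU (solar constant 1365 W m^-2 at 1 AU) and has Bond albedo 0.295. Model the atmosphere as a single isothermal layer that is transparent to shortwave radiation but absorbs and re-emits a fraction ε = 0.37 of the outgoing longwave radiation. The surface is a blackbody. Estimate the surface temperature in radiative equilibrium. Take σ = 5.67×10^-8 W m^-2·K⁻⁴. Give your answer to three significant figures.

By the inverse-square law, S = 1365/1.48² = 623.2 W m^-2.
At the top of the atmosphere, σT_e⁴ = S(1−α)/4 = 109.8 W m^-2, giving T_e = 209.8 K.
The surface balance (absorbed SW + ε·downward IR = σT_s⁴) with T_a⁴ = T_s⁴/2 reduces to T_s = T_e·[2/(2−ε)]^¼ = 220.8 K.

221 K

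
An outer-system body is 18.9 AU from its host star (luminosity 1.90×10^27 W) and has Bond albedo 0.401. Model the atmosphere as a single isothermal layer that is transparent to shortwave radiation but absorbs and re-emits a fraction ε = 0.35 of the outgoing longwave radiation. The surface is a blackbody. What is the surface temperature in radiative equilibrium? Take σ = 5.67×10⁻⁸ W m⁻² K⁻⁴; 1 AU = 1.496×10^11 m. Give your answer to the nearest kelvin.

88 kelvin

d = 18.9 × 1.496×10^11 m = 2.827×10^12 m.
Spreading L over a sphere of radius d: S = 1.90×10^27/(4π·2.83×10^12²) = 18.91 W m⁻².
The planet radiates to space at T_e = [S(1−α)/(4σ)]^(1/4) = 84.07 K.
The surface balance (absorbed SW + ε·downward IR = σT_s⁴) with T_a⁴ = T_s⁴/2 reduces to T_s = T_e·[2/(2−ε)]^¼ = 88.21 K.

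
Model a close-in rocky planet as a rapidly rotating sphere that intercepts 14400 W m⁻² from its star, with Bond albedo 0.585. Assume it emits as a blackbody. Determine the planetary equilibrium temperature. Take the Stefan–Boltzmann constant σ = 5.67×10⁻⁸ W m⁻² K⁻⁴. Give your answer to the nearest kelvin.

403 K

Absorbed flux (global mean): S(1−α)/4 = 14400·0.415/4 = 1494 W m⁻².
Balancing against σT⁴: T = (1494/5.67×10⁻⁸)^(1/4) = 402.9 K.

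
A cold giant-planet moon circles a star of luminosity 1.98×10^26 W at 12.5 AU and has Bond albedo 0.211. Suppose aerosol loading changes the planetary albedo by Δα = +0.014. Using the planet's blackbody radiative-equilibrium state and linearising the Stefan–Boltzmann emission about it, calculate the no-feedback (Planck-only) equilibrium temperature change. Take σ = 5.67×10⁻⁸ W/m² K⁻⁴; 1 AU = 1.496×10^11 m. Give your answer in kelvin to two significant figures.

-0.28 K

d = 12.5 × 1.496×10^11 m = 1.870×10^12 m.
Flux at the orbit: S = L/(4πd²) = 1.98×10^26/(4π·(1.87×10^12)²) = 4.506 W/m².
The baseline emission temperature is T_e = 62.92 K.
The change in absorbed flux is Δ[S(1−α)/4] = −SΔα/4 = -0.01577 W/m².
Planck response: λ_P = 4σT_e³ = 4·5.67×10⁻⁸·(62.92)³ = 0.05650 W/m²/K.
So ΔT₀ = -0.01577/0.05650 = -0.279 K.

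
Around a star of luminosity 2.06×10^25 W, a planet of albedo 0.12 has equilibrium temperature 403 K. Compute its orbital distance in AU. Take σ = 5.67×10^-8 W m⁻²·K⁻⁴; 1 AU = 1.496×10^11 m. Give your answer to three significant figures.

0.104 AU

Energy balance gives S = 4σT⁴/(1−α) = 6798 W m⁻².
From L = 4πd²S, d = √(2.06×10^25/(4π·6798)) = 1.553×10^10 m = 0.1038 AU.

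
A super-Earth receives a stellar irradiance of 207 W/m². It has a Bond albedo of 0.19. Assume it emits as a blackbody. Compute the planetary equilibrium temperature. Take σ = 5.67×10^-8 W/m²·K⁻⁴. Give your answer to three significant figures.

Absorbed flux (global mean): S(1−α)/4 = 207.0·0.81/4 = 41.92 W/m².
Set σT⁴ = 41.92 → T = (41.92/σ)^(1/4) = 164.9 K.

165 K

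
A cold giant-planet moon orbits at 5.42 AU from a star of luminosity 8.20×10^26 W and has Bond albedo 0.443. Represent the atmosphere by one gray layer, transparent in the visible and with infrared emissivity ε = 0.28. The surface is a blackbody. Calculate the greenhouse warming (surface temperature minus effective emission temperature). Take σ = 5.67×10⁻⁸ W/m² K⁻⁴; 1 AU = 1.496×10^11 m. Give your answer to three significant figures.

d = 5.42 × 1.496×10^11 m = 8.108×10^11 m.
S = L/(4πd²) = 99.25 W/m².
The planet radiates to space at T_e = [S(1−α)/(4σ)]^(1/4) = 125.0 K.
Surface balance with a leaky layer gives σT_s⁴ = σT_e⁴·2/(2−ε), so T_s = T_e·[2/(2−0.28)]^(1/4) = 129.8 K.
The atmosphere warms the surface by 4.801 K.

4.80 K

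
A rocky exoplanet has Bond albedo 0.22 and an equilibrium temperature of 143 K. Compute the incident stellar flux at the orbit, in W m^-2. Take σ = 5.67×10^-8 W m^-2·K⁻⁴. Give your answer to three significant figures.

122 W m^-2

Invert the energy balance for S: S = 4σT⁴/(1−α).
σT⁴ = 5.67×10⁻⁸·(143)⁴ = 23.71 W m^-2.
S = 4·23.71/0.78 = 121.6 W m^-2.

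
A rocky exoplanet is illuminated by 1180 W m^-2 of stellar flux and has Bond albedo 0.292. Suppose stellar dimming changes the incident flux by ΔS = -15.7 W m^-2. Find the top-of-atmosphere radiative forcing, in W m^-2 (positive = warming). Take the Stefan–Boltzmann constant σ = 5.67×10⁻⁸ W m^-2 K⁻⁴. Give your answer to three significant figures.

TOA radiative forcing: ΔF = (1−α)ΔS/4 = 0.708·(-15.7)/4 = -2.779 W m^-2.

-2.78 W m^-2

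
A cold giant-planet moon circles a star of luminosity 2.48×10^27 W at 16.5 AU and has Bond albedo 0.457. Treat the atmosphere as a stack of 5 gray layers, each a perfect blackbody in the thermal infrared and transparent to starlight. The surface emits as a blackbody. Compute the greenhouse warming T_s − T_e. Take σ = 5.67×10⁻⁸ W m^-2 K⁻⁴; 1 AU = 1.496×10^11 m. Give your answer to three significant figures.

Orbital distance: d = 16.5 AU = 2.468×10^12 m.
Spreading L over a sphere of radius d: S = 2.48×10^27/(4π·2.47×10^12²) = 32.39 W m^-2.
Top-of-atmosphere balance: σT_e⁴ = S(1−α)/4 = 4.397 W m^-2 → T_e = 93.84 K.
Surface: T_s = (6)^¼·T_e = 146.9 K.
Warming: T_s − T_e = 53.03 K.

53.0 kelvin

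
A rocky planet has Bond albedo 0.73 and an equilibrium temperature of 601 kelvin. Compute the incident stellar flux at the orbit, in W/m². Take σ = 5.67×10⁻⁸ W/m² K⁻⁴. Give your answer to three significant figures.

From S(1−α)/4 = σT⁴: S = 4σT⁴/(1−α).
σT⁴ = 5.67×10⁻⁸·(601)⁴ = 7397 W/m².
S = 4·7397/0.27 = 1.096×10^5 W/m².

1.10×10^5 W/m²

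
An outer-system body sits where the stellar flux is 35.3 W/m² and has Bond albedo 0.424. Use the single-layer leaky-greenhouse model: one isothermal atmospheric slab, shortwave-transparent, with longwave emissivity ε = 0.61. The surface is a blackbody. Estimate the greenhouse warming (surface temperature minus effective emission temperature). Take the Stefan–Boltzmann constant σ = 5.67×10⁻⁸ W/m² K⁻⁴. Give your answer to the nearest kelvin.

Effective emission temperature (TOA balance): σT_e⁴ = S(1−α)/4 = 5.083 W/m² → T_e = 97.31 K.
For a single slab of emissivity ε, T_s⁴ = 2T_e⁴/(2−ε); thus T_s = 97.31·(1.439)^(1/4) = 106.6 K.
The atmosphere warms the surface by 9.266 K.

9 K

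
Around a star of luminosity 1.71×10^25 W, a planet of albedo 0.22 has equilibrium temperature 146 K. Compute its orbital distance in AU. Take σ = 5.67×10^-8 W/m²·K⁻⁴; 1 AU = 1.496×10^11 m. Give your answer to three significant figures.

Energy balance gives S = 4σT⁴/(1−α) = 132.1 W/m².
From L = 4πd²S, d = √(1.71×10^25/(4π·132.1)) = 1.015×10^11 m = 0.6784 AU.

0.678 AU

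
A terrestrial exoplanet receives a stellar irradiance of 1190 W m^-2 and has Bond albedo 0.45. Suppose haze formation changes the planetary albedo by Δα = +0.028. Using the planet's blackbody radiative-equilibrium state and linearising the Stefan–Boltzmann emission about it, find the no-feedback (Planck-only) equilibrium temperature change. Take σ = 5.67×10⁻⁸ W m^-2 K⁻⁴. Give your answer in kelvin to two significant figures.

-2.9 kelvin

Reference equilibrium: T_e = [S(1−α)/(4σ)]^(1/4) = 231.8 K.
The change in absorbed flux is Δ[S(1−α)/4] = −SΔα/4 = -8.330 W m^-2.
Planck response: λ_P = 4σT_e³ = 4·5.67×10⁻⁸·(231.8)³ = 2.824 W m^-2/K.
ΔT₀ = ΔF/λ_P = -8.330/2.824 = -2.95 K.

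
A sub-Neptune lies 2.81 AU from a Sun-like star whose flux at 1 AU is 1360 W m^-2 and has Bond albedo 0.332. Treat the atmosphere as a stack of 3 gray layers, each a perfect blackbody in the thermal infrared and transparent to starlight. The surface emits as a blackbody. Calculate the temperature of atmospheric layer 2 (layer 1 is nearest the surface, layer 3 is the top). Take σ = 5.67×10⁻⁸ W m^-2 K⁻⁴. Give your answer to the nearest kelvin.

178 kelvin

Irradiance scales as 1/d², so S = 1360 W m^-2 × (1/2.81)² = 172.2 W m^-2.
Top-of-atmosphere balance: σT_e⁴ = S(1−α)/4 = 28.76 W m^-2 → T_e = 150.1 K.
The net upward flux σT_e⁴ is constant between every pair of levels, so T_k⁴ = (N+1−k)T_e⁴.
T_2 = (2)^(1/4)·150.1 = 178.5 K.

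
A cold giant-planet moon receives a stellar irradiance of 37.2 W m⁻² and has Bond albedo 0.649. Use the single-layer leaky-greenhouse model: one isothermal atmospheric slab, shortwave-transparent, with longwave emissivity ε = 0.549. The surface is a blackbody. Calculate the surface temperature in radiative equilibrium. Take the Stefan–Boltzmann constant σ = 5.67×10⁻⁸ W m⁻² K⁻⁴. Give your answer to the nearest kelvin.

94 K

Effective emission temperature (TOA balance): σT_e⁴ = S(1−α)/4 = 3.264 W m⁻² → T_e = 87.11 K.
For a single slab of emissivity ε, T_s⁴ = 2T_e⁴/(2−ε); thus T_s = 87.11·(1.378)^(1/4) = 94.38 K.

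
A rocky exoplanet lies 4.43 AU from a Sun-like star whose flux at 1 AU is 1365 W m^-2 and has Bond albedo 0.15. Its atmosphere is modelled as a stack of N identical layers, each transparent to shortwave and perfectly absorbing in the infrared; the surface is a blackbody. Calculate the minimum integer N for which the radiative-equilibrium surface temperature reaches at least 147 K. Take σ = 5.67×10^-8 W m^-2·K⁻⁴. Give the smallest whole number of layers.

1

Irradiance scales as 1/d², so S = 1365 W m^-2 × (1/4.43)² = 69.55 W m^-2.
Top-of-atmosphere balance: σT_e⁴ = S(1−α)/4 = 14.78 W m^-2 → T_e = 127.1 K.
Need (N+1)T_e⁴ ≥ T_s⁴, i.e. N+1 ≥ (147/127.1)⁴ = 1.791.
Rounding up, N = 1.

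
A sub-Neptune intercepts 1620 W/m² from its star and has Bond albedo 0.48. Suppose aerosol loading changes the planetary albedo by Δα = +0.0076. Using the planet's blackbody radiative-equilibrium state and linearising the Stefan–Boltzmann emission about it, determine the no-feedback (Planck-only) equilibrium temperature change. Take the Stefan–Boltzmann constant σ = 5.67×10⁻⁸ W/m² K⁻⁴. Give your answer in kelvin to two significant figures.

The baseline emission temperature is T_e = 246.9 K.
TOA radiative forcing: ΔF = −S·Δα/4 = −1620·(+0.0076)/4 = -3.078 W/m².
Planck response: λ_P = 4σT_e³ = 4·5.67×10⁻⁸·(246.9)³ = 3.412 W/m²/K.
So ΔT₀ = -3.078/3.412 = -0.902 K.

-0.90 K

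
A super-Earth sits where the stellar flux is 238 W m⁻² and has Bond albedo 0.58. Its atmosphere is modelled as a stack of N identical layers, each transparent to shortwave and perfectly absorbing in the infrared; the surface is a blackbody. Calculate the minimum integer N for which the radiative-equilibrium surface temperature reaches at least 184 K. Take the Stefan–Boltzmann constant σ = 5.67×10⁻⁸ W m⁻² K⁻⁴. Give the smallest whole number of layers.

The effective emission temperature is T_e = [S(1−α)/(4σ)]^¼ = 144.9 K.
Need (N+1)T_e⁴ ≥ T_s⁴, i.e. N+1 ≥ (184/144.9)⁴ = 2.601.
So N ≥ 1.601; the smallest integer is N = 2.

2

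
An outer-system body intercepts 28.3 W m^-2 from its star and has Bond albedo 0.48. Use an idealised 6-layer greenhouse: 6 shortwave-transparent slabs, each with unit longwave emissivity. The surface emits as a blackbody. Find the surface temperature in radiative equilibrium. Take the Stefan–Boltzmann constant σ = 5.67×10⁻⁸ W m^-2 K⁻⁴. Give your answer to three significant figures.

146 K

OLR = S(1−α)/4 = 3.679 W m^-2; the top layer radiates at T_e = 89.75 K.
With N = 6 opaque layers, T_s = (N+1)^(1/4)·T_e = 7^(1/4)·89.75 = 146.0 K.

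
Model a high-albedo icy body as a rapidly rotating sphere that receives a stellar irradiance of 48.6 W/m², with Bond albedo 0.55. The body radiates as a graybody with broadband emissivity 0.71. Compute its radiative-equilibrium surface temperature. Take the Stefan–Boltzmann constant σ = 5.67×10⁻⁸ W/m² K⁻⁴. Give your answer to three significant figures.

Absorbed flux (global mean): S(1−α)/4 = 48.60·0.45/4 = 5.467 W/m².
Equating to εσT⁴ with ε = 0.71: T = (5.467/0.71σ)^(1/4) = 108.0 K.

108 K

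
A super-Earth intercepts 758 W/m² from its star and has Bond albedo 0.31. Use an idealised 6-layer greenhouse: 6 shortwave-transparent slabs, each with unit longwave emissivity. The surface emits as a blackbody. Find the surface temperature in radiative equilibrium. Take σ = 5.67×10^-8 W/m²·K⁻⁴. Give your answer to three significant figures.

Top-of-atmosphere balance: σT_e⁴ = S(1−α)/4 = 130.8 W/m² → T_e = 219.1 K.
For an N-layer opaque stack, T_s⁴ = (N+1)T_e⁴, hence T_s = (7)^(1/4)×219.1 K = 356.4 K.

356 K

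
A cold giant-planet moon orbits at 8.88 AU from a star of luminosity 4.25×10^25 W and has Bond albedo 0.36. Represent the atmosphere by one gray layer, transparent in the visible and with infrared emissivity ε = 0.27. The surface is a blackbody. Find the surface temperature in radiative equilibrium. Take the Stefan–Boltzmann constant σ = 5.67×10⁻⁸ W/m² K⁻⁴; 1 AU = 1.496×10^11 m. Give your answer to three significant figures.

Orbital distance: d = 8.88 AU = 1.328×10^12 m.
Spreading L over a sphere of radius d: S = 4.25×10^25/(4π·1.33×10^12²) = 1.916 W/m².
The planet radiates to space at T_e = [S(1−α)/(4σ)]^(1/4) = 48.22 K.
For a single slab of emissivity ε, T_s⁴ = 2T_e⁴/(2−ε); thus T_s = 48.22·(1.156)^(1/4) = 50.00 K.

50.0 kelvin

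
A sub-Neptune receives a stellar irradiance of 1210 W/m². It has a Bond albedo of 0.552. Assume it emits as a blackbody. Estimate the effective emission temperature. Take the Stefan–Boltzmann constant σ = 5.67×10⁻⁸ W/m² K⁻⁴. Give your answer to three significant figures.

221 kelvin

Absorbed flux (global mean): S(1−α)/4 = 1210·0.448/4 = 135.5 W/m².
Set σT⁴ = 135.5 → T = (135.5/σ)^(1/4) = 221.1 K.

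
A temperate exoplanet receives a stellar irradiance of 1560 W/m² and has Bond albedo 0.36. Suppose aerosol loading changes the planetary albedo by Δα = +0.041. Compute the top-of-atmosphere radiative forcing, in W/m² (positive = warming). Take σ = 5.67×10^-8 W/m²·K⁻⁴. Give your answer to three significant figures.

-16.0 W/m²

TOA radiative forcing: ΔF = −S·Δα/4 = −1560·(+0.041)/4 = -15.99 W/m².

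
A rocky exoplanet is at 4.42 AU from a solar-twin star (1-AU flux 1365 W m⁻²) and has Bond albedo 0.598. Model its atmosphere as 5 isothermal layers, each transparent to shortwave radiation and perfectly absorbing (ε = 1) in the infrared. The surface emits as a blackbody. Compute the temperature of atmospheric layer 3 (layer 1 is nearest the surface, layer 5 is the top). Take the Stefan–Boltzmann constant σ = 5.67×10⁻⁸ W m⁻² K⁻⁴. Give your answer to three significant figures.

139 kelvin

Irradiance scales as 1/d², so S = 1365 W m⁻² × (1/4.42)² = 69.87 W m⁻².
Top-of-atmosphere balance: σT_e⁴ = S(1−α)/4 = 7.022 W m⁻² → T_e = 105.5 K.
The net upward flux σT_e⁴ is constant between every pair of levels, so T_k⁴ = (N+1−k)T_e⁴.
T_3 = (3)^(1/4)·105.5 = 138.8 K.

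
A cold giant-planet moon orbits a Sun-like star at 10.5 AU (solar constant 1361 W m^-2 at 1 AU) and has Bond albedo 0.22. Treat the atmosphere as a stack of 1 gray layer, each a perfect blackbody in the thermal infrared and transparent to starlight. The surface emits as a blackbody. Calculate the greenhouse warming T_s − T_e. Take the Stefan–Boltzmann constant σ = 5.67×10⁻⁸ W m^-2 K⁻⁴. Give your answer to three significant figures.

Flux at the orbit: S = 1361/(10.5)² = 12.34 W m^-2.
Top-of-atmosphere balance: σT_e⁴ = S(1−α)/4 = 2.407 W m^-2 → T_e = 80.72 K.
T_s = (N+1)^(1/4)·T_e = 95.99 K.
Warming: T_s − T_e = 15.27 K.

15.3 kelvin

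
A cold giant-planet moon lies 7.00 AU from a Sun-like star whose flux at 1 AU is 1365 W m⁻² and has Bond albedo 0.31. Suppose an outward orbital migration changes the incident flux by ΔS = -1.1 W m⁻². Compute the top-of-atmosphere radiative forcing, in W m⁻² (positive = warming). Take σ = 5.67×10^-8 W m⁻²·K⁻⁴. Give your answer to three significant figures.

-0.190 W m⁻²

By the inverse-square law, S = 1365/7.00² = 27.86 W m⁻².
ΔF = Δ[S(1−α)]/4 = (1−0.31)·-1.1/4 = -0.1898 W m⁻².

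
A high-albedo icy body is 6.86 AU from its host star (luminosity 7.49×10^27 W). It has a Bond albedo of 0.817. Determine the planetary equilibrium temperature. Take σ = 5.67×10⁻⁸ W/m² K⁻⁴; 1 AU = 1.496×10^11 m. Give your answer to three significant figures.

146 kelvin

d = 6.86 × 1.496×10^11 m = 1.026×10^12 m.
S = L/(4πd²) = 565.9 W/m².
The planet absorbs (1−α)S over its disc πR² and re-emits over 4πR², so the mean absorbed flux is (1−0.817)·565.9/4 = 25.89 W/m².
Set σT⁴ = 25.89 → T = (25.89/σ)^(1/4) = 146.2 K.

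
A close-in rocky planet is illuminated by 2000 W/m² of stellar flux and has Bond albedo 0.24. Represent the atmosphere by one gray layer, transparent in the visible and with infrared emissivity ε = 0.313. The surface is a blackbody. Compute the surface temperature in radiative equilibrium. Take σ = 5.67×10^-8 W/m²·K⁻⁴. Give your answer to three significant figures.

Effective emission temperature (TOA balance): σT_e⁴ = S(1−α)/4 = 380.0 W/m² → T_e = 286.1 K.
Surface balance with a leaky layer gives σT_s⁴ = σT_e⁴·2/(2−ε), so T_s = T_e·[2/(2−0.313)]^(1/4) = 298.6 K.

299 kelvin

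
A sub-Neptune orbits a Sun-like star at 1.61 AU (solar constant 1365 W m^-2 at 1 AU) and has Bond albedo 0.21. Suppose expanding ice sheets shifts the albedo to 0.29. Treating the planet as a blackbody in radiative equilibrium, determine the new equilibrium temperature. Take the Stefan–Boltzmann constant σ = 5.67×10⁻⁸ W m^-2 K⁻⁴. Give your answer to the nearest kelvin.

201 kelvin

Flux at the orbit: S = 1365/(1.61)² = 526.6 W m^-2.
With the new albedo, S(1−α₂)/4 = 93.47 W m^-2, so T₂ = 201.5 K.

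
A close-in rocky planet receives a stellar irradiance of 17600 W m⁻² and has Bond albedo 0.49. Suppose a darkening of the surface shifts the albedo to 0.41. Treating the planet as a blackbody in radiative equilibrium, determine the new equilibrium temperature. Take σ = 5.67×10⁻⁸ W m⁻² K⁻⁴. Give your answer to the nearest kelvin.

T₂ = [S(1−α₂)/(4σ)]^(1/4) = [17600·0.59/(4σ)]^(1/4) = 462.6 K.

463 kelvin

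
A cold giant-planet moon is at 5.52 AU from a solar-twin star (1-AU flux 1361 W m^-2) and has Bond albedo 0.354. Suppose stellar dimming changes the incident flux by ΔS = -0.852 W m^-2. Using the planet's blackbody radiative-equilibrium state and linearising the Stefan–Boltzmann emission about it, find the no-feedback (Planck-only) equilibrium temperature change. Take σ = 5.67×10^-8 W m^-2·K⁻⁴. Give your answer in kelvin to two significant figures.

-0.51 K

By the inverse-square law, S = 1361/5.52² = 44.67 W m^-2.
Unperturbed T_e = [44.67·(1−0.354)/(4σ)]^¼ = 106.2 K.
TOA radiative forcing: ΔF = (1−α)ΔS/4 = 0.646·(-0.852)/4 = -0.1376 W m^-2.
Planck response: λ_P = 4σT_e³ = 4·5.67×10⁻⁸·(106.2)³ = 0.2717 W m^-2/K.
ΔT₀ = ΔF/λ_P = -0.1376/0.2717 = -0.506 K.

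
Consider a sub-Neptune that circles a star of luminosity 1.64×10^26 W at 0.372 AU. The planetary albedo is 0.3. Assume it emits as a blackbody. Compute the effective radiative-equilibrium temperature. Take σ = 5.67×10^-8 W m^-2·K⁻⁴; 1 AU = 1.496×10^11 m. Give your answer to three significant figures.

338 K

Orbital distance: d = 0.372 AU = 5.565×10^10 m.
S = L/(4πd²) = 4214 W m^-2.
The planet absorbs (1−α)S over its disc πR² and re-emits over 4πR², so the mean absorbed flux is (1−0.3)·4214/4 = 737.4 W m^-2.
Set σT⁴ = 737.4 → T = (737.4/σ)^(1/4) = 337.7 K.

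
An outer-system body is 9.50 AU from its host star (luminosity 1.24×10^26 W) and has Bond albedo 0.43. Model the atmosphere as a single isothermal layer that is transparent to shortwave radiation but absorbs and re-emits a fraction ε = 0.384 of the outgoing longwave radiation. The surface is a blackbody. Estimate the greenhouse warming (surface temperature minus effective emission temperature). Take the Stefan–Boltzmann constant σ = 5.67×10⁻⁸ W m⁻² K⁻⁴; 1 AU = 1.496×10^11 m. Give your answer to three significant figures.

d = 9.50 × 1.496×10^11 m = 1.421×10^12 m.
S = L/(4πd²) = 4.885 W m⁻².
Effective emission temperature (TOA balance): σT_e⁴ = S(1−α)/4 = 0.6962 W m⁻² → T_e = 59.19 K.
The surface balance (absorbed SW + ε·downward IR = σT_s⁴) with T_a⁴ = T_s⁴/2 reduces to T_s = T_e·[2/(2−ε)]^¼ = 62.44 K.
T_s − T_e = 62.44 − 59.19 = 3.241 K.

3.24 kelvin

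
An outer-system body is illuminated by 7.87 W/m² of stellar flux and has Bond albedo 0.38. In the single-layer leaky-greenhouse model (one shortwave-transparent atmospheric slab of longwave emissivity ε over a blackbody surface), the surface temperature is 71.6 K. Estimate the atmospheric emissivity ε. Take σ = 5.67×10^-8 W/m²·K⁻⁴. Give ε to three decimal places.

0.363

First, T_e = [7.870·(1−0.38)/(4σ)]^(1/4) = 68.11 K.
Inverting T_s⁴ = 2T_e⁴/(2−ε): (T_e/T_s)⁴ = 0.8186, so ε = 2(1 − 0.8186) = 0.3628.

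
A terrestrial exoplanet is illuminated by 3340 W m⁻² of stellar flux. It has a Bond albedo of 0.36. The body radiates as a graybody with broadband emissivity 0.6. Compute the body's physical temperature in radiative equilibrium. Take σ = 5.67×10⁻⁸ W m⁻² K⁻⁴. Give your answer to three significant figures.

The planet absorbs (1−α)S over its disc πR² and re-emits over 4πR², so the mean absorbed flux is (1−0.36)·3340/4 = 534.4 W m⁻².
Equating to εσT⁴ with ε = 0.6: T = (534.4/0.6σ)^(1/4) = 354.0 K.

354 kelvin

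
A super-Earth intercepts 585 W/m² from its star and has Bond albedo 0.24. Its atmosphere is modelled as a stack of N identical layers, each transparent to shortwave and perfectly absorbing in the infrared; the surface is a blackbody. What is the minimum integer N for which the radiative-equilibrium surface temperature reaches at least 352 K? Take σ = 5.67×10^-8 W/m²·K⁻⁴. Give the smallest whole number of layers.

OLR = S(1−α)/4 = 111.2 W/m²; the top layer radiates at T_e = 210.4 K.
T_s = (N+1)^(1/4)·T_e ≥ 352 K requires N+1 ≥ (T_s/T_e)⁴ = (352/210.4)⁴ = 7.831.
So N ≥ 6.831; the smallest integer is N = 7.

7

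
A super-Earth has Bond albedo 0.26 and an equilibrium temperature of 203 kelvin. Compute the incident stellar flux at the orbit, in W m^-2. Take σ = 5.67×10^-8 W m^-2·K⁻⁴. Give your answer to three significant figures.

From S(1−α)/4 = σT⁴: S = 4σT⁴/(1−α).
The emitted flux is σT⁴ = 96.29 W m^-2.
So S = 4×96.29/(1−0.26) = 520.5 W m^-2.

520 W m^-2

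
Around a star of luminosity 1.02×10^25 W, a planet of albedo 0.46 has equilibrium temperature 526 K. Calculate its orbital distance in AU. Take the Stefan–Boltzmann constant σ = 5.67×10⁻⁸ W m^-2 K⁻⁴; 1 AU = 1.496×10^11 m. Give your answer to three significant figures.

Required flux: S = 4σT⁴/(1−α) = 32150 W m^-2.
Then d = [L/(4πS)]^(1/2) = 5.025×10^9 m, i.e. 0.03359 AU.

0.0336 AU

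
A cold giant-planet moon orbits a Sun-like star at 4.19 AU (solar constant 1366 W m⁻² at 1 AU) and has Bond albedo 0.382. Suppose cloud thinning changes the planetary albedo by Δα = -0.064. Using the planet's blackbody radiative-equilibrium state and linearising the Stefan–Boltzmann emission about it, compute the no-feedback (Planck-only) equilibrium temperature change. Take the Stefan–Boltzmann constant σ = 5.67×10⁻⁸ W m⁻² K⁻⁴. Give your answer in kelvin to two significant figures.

3.1 kelvin

By the inverse-square law, S = 1366/4.19² = 77.81 W m⁻².
Reference equilibrium: T_e = [S(1−α)/(4σ)]^(1/4) = 120.7 K.
ΔF = −(S/4)Δα = −(77.81/4)×(-0.064) = 1.245 W m⁻².
Planck response: λ_P = 4σT_e³ = 4·5.67×10⁻⁸·(120.7)³ = 0.3985 W m⁻²/K.
ΔT₀ = ΔF/λ_P = 1.245/0.3985 = 3.12 K.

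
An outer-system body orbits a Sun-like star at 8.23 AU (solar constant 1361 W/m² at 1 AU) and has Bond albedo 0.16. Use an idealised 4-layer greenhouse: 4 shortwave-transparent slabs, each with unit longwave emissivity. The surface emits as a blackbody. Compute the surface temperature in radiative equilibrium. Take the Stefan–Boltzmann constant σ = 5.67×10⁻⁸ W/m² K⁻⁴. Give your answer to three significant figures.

By the inverse-square law, S = 1361/8.23² = 20.09 W/m².
Top-of-atmosphere balance: σT_e⁴ = S(1−α)/4 = 4.220 W/m² → T_e = 92.88 K.
With N = 4 opaque layers, T_s = (N+1)^(1/4)·T_e = 5^(1/4)·92.88 = 138.9 K.

139 K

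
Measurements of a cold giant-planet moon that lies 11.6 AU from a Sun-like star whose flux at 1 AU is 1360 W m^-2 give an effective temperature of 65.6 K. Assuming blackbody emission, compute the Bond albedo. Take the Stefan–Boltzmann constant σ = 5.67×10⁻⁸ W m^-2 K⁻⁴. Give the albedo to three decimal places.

By the inverse-square law, S = 1360/11.6² = 10.11 W m^-2.
Rearranging the radiative balance, α = 1 − 4σT⁴/S.
σT⁴ = 1.050 W m^-2, so 4σT⁴ = 4.200 W m^-2.
Hence α = 1 − 4.200/10.11 = 0.5844.

0.584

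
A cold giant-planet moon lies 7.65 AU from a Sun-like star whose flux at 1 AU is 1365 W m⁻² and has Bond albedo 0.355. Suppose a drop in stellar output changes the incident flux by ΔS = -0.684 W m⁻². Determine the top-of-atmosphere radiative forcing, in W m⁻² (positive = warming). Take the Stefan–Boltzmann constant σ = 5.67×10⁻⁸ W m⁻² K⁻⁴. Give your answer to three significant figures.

Irradiance scales as 1/d², so S = 1365 W m⁻² × (1/7.65)² = 23.32 W m⁻².
Only a fraction (1−α) is absorbed and it's spread over 4πR², so ΔF = (1−α)ΔS/4 = -0.1103 W m⁻².

-0.110 W m⁻²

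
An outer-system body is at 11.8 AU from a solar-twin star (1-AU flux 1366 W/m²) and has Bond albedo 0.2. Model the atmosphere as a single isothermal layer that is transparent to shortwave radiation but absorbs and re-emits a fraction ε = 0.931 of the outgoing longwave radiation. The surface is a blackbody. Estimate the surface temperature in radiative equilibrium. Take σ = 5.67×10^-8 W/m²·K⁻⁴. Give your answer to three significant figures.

By the inverse-square law, S = 1366/11.8² = 9.810 W/m².
The planet radiates to space at T_e = [S(1−α)/(4σ)]^(1/4) = 76.70 K.
The surface balance (absorbed SW + ε·downward IR = σT_s⁴) with T_a⁴ = T_s⁴/2 reduces to T_s = T_e·[2/(2−ε)]^¼ = 89.70 K.

89.7 K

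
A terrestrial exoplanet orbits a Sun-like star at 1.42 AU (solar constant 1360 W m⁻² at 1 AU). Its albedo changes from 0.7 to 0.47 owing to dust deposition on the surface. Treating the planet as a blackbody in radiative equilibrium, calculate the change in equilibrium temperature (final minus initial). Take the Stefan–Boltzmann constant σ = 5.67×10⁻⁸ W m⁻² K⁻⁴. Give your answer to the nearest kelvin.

26 K

Irradiance scales as 1/d², so S = 1360 W m⁻² × (1/1.42)² = 674.5 W m⁻².
With α = 0.7, T₁ = 172.8 K.
Final:   T₂ = [S(1−0.47)/(4σ)]^(1/4) = 199.3 K.
Change: 199.3 − 172.8 = 26.42 K.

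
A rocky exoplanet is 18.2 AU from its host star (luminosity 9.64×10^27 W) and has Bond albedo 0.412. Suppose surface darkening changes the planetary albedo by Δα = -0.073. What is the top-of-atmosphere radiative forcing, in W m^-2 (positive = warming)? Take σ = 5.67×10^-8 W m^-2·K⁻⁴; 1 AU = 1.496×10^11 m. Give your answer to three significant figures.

1.89 W m^-2

Orbital distance: d = 18.2 AU = 2.723×10^12 m.
Flux at the orbit: S = L/(4πd²) = 9.64×10^27/(4π·(2.72×10^12)²) = 103.5 W m^-2.
ΔF = −(S/4)Δα = −(103.5/4)×(-0.073) = 1.889 W m^-2.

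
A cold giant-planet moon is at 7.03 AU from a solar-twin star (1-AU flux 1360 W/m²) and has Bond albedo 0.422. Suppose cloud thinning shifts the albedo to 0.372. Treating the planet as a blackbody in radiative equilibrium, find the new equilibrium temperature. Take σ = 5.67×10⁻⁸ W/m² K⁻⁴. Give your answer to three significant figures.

By the inverse-square law, S = 1360/7.03² = 27.52 W/m².
New equilibrium: T₂ = [(1−0.372)·27.52/(4σ)]^(1/4) = 93.43 K.

93.4 K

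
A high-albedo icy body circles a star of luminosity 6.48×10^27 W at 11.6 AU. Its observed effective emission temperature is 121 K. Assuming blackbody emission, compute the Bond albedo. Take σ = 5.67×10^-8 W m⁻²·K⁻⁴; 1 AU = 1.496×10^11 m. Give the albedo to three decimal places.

d = 11.6 × 1.496×10^11 m = 1.735×10^12 m.
S = L/(4πd²) = 171.2 W m⁻².
From σT⁴ = S(1−α)/4 we invert for α: 1−α = 4σT⁴/S.
4σT⁴ = 4·5.67×10⁻⁸·(121)⁴ = 48.62 W m⁻².
Hence α = 1 − 48.62/171.2 = 0.7161.

0.716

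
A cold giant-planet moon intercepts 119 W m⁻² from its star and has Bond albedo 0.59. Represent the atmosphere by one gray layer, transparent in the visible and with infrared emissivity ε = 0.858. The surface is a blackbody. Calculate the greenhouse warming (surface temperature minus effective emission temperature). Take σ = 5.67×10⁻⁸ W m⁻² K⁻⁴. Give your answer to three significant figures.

At the top of the atmosphere, σT_e⁴ = S(1−α)/4 = 12.20 W m⁻², giving T_e = 121.1 K.
For a single slab of emissivity ε, T_s⁴ = 2T_e⁴/(2−ε); thus T_s = 121.1·(1.751)^(1/4) = 139.3 K.
T_s − T_e = 139.3 − 121.1 = 18.21 K.

18.2 kelvin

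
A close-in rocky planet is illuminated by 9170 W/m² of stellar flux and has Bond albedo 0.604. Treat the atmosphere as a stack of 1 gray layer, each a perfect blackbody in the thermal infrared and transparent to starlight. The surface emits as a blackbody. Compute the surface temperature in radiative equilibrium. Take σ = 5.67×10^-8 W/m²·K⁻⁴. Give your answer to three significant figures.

423 K

The effective emission temperature is T_e = [S(1−α)/(4σ)]^¼ = 355.7 K.
With N = 1 opaque layers, T_s = (N+1)^(1/4)·T_e = 2^(1/4)·355.7 = 423.0 K.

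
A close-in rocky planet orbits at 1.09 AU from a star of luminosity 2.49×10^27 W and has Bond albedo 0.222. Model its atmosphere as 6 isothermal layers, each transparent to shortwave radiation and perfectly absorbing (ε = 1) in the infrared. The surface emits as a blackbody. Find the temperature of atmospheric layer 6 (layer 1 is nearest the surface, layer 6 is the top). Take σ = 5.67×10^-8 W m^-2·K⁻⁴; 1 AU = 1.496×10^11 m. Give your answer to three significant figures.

400 K

Orbital distance: d = 1.09 AU = 1.631×10^11 m.
Spreading L over a sphere of radius d: S = 2.49×10^27/(4π·1.63×10^11²) = 7452 W m^-2.
Top-of-atmosphere balance: σT_e⁴ = S(1−α)/4 = 1449 W m^-2 → T_e = 399.9 K.
The net upward flux σT_e⁴ is constant between every pair of levels, so T_k⁴ = (N+1−k)T_e⁴.
With k = 6: T_6 = (6+1−6)^¼·399.9 K = 399.9 K.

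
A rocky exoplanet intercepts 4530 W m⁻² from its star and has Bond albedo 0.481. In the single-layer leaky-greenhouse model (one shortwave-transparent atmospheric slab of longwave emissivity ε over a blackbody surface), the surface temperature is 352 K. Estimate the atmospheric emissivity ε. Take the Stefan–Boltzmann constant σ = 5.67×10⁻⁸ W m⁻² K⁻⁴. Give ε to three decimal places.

0.650

TOA balance gives T_e = 319.1 K.
Since (2−ε)/2 = (T_e/T_s)⁴ = 0.6752, ε = 0.6495.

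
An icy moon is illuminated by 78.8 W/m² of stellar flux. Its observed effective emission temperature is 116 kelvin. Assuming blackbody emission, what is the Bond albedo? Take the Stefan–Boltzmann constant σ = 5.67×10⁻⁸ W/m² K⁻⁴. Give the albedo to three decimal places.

0.479

Energy balance: S(1−α)/4 = σT⁴, so 1−α = 4σT⁴/S.
4σT⁴ = 4·5.67×10⁻⁸·(116)⁴ = 41.07 W/m².
1−α = 41.07/78.80 = 0.5211, so α = 0.4789.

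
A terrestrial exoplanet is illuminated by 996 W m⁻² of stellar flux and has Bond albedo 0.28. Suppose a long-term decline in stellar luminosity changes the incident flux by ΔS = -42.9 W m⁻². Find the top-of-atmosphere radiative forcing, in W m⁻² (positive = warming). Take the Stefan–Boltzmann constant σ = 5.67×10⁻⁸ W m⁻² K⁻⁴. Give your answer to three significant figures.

-7.72 W m⁻²

Only a fraction (1−α) is absorbed and it's spread over 4πR², so ΔF = (1−α)ΔS/4 = -7.722 W m⁻².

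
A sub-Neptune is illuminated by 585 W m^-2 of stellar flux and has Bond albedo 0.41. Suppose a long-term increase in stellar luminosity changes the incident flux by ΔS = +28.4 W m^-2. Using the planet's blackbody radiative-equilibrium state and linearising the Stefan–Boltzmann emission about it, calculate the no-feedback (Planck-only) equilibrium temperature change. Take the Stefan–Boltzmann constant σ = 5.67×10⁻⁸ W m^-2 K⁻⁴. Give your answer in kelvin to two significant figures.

Unperturbed T_e = [585.0·(1−0.41)/(4σ)]^¼ = 197.5 K.
TOA radiative forcing: ΔF = (1−α)ΔS/4 = 0.59·(+28.4)/4 = 4.189 W m^-2.
Planck response: λ_P = 4σT_e³ = 4·5.67×10⁻⁸·(197.5)³ = 1.747 W m^-2/K.
ΔT₀ = ΔF/λ_P = 4.189/1.747 = 2.40 K.

2.4 K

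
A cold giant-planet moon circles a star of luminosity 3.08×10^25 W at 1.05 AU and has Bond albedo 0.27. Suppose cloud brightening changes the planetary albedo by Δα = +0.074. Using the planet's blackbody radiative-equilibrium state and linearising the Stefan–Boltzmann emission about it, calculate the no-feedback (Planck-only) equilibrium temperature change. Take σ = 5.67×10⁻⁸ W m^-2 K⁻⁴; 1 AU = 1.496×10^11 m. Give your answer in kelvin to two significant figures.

-3.4 K

d = 1.05 × 1.496×10^11 m = 1.571×10^11 m.
Flux at the orbit: S = L/(4πd²) = 3.08×10^25/(4π·(1.57×10^11)²) = 99.33 W m^-2.
Unperturbed T_e = [99.33·(1−0.27)/(4σ)]^¼ = 133.7 K.
The change in absorbed flux is Δ[S(1−α)/4] = −SΔα/4 = -1.838 W m^-2.
Linearising σT⁴ gives d(σT⁴)/dT = 4σT_e³ = 0.5423 W m^-2 per K.
So ΔT₀ = -1.838/0.5423 = -3.39 K.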